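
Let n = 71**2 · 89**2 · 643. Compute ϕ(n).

φ(71^2) = 71^1·(71−1) = 71·70 = 4970.
φ(89^2) = 89^2 − 89^1 = 7921 − 89 = 7832.
φ(643) = 643 − 1 = 642.
φ(25674836323) = 4970 × 7832 × 642 = 24989875680.

24989875680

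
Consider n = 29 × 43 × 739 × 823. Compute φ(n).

φ(758421659) = 758421659 · (1 − 1/29) · (1 − 1/43) · (1 − 1/739) · (1 − 1/823)
       = 758421659 · 713403936/758421659 = 713403936.

713403936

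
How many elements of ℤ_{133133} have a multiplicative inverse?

133133 = 7^2 · 11 · 13 · 19.
φ(7^2) = 7^2 − 7^1 = 49 − 7 = 42.
φ(11) = 11 − 1 = 10.
φ(13) = 13 − 1 = 12.
φ(19) = 19 − 1 = 18.
Since φ is multiplicative, φ(133133) = 42 · 10 · 12 · 18 = 90720.

90720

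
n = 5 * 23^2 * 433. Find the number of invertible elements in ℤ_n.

φ(1145285) = 1145285 · (1 − 1/5) · (1 − 1/23) · (1 − 1/433)
       = 1145285 · 38016/49795 = 874368.

874368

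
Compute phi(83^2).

φ(83^2) = 83^1·(83−1) = 83·82 = 6806.

6806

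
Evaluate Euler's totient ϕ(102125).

Prime factorization: 102125 = 5^3 * 19 * 43.
φ(102125) = 102125 · (1 − 1/5) · (1 − 1/19) · (1 − 1/43)
       = 102125 · 3024/4085 = 75600.

75600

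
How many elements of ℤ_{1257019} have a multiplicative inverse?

1108800

1257019 = 23 × 31 × 41 × 43.
φ(1257019) = 1257019 · (1 − 1/23) · (1 − 1/31) · (1 − 1/41) · (1 − 1/43)
       = 1257019 · 1108800/1257019 = 1108800.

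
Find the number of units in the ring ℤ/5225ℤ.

3600

5225 = 5**2 · 11 · 19.
φ(5225) = 5225 · (1 − 1/5) · (1 − 1/11) · (1 − 1/19)
       = 5225 · 720/1045 = 3600.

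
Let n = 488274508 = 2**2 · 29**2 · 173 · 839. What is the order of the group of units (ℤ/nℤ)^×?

234076864

φ(488274508) = 488274508 · (1 − 1/2) · (1 − 1/29) · (1 − 1/173) · (1 − 1/839)
       = 488274508 · 4035808/8418526 = 234076864.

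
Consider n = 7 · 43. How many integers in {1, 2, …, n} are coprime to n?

252

φ(301) = 301 · (1 − 1/7) · (1 − 1/43)
       = 301 · 252/301 = 252.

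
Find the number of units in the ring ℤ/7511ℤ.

6048

7511 = 7 · 29 · 37.
φ(7511) = 7511 · (1 − 1/7) · (1 − 1/29) · (1 − 1/37)
       = 7511 · 6048/7511 = 6048.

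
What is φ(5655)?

2688

5655 = 3 * 5 * 13 * 29.
φ(5655) = 5655 · (1 − 1/3) · (1 − 1/5) · (1 − 1/13) · (1 − 1/29)
       = 5655 · 2688/5655 = 2688.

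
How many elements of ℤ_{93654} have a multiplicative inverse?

27720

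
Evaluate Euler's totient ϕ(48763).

39600

Factor 48763: 48763 = 11**2 · 13 · 31.
φ(11^2) = 11^1·(11−1) = 11·10 = 110.
φ(13) = 13 − 1 = 12.
φ(31) = 31 − 1 = 30.
Since φ is multiplicative, φ(48763) = 110 · 12 · 30 = 39600.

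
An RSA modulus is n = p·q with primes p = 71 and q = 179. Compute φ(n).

φ(71) = 71 − 1 = 70.
φ(179) = 179 − 1 = 178.
Multiply: 70 · 178 = 12460.

12460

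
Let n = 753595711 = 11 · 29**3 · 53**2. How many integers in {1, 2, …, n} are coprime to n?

648982880

φ(753595711) = 753595711 · (1 − 1/11) · (1 − 1/29) · (1 − 1/53)
       = 753595711 · 14560/16907 = 648982880.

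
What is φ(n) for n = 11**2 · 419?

φ(50699) = 50699 · (1 − 1/11) · (1 − 1/419)
       = 50699 · 4180/4609 = 45980.

45980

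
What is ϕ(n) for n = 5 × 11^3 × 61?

290400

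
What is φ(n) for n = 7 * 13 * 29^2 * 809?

φ(7) = 7 − 1 = 6.
φ(13) = 13 − 1 = 12.
φ(29^2) = 29^1·(29−1) = 29·28 = 812.
φ(809) = 809 − 1 = 808.
Multiply: 6 · 12 · 812 · 808 = 47238912.

47238912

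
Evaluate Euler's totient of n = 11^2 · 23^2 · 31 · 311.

φ(11^2) = 11^1·(11−1) = 11·10 = 110.
φ(23^2) = 23^1·(23−1) = 23·22 = 506.
φ(31) = 31 − 1 = 30.
φ(311) = 311 − 1 = 310.
Since φ is multiplicative, φ(617110769) = 110 · 506 · 30 · 310 = 517638000.

517638000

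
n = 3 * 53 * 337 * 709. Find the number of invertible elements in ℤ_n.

24740352

φ(37990347) = 37990347 · (1 − 1/3) · (1 − 1/53) · (1 − 1/337) · (1 − 1/709)
       = 37990347 · 24740352/37990347 = 24740352.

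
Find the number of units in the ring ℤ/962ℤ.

432

962 = 2 * 13 * 37.
φ(2) = 2 − 1 = 1.
φ(13) = 13 − 1 = 12.
φ(37) = 37 − 1 = 36.
φ(962) = 1 × 12 × 36 = 432.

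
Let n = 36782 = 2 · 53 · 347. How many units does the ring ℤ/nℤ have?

φ(2) = 2 − 1 = 1.
φ(53) = 53 − 1 = 52.
φ(347) = 347 − 1 = 346.
Multiply: 1 · 52 · 346 = 17992.

17992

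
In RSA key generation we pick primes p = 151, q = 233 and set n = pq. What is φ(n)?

φ(151) = 151 − 1 = 150.
φ(233) = 233 − 1 = 232.
Multiply: 150 · 232 = 34800.

34800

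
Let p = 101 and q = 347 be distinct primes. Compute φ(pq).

34600

For distinct primes, φ(pq) = (p−1)(q−1) = 100 × 346 = 34600.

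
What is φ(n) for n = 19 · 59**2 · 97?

φ(6415483) = 6415483 · (1 − 1/19) · (1 − 1/59) · (1 − 1/97)
       = 6415483 · 100224/108737 = 5913216.

5913216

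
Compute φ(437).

Factor 437: 437 = 19 · 23.
φ(19) = 19 − 1 = 18.
φ(23) = 23 − 1 = 22.
Since φ is multiplicative, φ(437) = 18 · 22 = 396.

396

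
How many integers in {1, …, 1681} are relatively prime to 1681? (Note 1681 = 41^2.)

φ(1681) = 1681 · (1 − 1/41)
       = 1681 · 40/41 = 1640.

1640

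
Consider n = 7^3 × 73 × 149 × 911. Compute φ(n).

φ(7^3) = 7^3 − 7^2 = 343 − 49 = 294.
φ(73) = 73 − 1 = 72.
φ(149) = 149 − 1 = 148.
φ(911) = 911 − 1 = 910.
Since φ is multiplicative, φ(3398768821) = 294 · 72 · 148 · 910 = 2850906240.

2850906240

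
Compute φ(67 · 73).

φ(4891) = 4891 · (1 − 1/67) · (1 − 1/73)
       = 4891 · 4752/4891 = 4752.

4752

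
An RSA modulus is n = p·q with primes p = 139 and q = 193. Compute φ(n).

26496

φ(n) = (p − 1)(q − 1) = (139−1)(193−1) = 138·192 = 26496.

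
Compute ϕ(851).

851 = 23 × 37.
φ(851) = 851 · (1 − 1/23) · (1 − 1/37)
       = 851 · 792/851 = 792.

792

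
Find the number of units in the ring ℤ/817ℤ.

756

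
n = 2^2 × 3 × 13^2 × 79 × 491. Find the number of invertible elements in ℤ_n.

φ(2^2) = 2^2 − 2^1 = 4 − 2 = 2.
φ(3) = 3 − 1 = 2.
φ(13^2) = 13^1·(13−1) = 13·12 = 156.
φ(79) = 79 − 1 = 78.
φ(491) = 491 − 1 = 490.
φ(78664092) = 2 × 2 × 156 × 78 × 490 = 23849280.

23849280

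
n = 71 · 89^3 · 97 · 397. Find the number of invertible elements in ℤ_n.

1854928373760

φ(71) = 71 − 1 = 70.
φ(89^3) = 89^2·(89−1) = 7921·88 = 697048.
φ(97) = 97 − 1 = 96.
φ(397) = 397 − 1 = 396.
φ(1927483236691) = 70 × 697048 × 96 × 396 = 1854928373760.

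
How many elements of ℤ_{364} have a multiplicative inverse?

364 = 2**2 · 7 · 13.
φ(2^2) = 2^2 − 2^1 = 4 − 2 = 2.
φ(7) = 7 − 1 = 6.
φ(13) = 13 − 1 = 12.
Since φ is multiplicative, φ(364) = 2 · 6 · 12 = 144.

144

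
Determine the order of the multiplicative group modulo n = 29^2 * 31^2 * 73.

φ(29^2) = 29^2 − 29^1 = 841 − 29 = 812.
φ(31^2) = 31^2 − 31^1 = 961 − 31 = 930.
φ(73) = 73 − 1 = 72.
φ(58998673) = 812 × 930 × 72 = 54371520.

54371520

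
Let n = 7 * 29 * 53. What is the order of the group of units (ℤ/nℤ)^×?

8736

φ(10759) = 10759 · (1 − 1/7) · (1 − 1/29) · (1 − 1/53)
       = 10759 · 8736/10759 = 8736.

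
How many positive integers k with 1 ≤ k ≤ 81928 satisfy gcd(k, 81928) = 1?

Prime factorization: 81928 = 2**3 · 7**2 · 11 · 19.
φ(81928) = 81928 · (1 − 1/2) · (1 − 1/7) · (1 − 1/11) · (1 − 1/19)
       = 81928 · 1080/2926 = 30240.

30240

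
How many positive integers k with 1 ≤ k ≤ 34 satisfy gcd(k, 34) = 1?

16

First factor: 34 = 2 · 17.
φ(34) = 34 · (1 − 1/2) · (1 − 1/17)
       = 34 · 16/34 = 16.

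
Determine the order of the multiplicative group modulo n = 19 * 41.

720

φ(779) = 779 · (1 − 1/19) · (1 − 1/41)
       = 779 · 720/779 = 720.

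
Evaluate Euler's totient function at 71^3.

φ(357911) = 357911 · (1 − 1/71)
       = 357911 · 70/71 = 352870.

352870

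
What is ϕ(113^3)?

φ(1442897) = 1442897 · (1 − 1/113)
       = 1442897 · 112/113 = 1430128.

1430128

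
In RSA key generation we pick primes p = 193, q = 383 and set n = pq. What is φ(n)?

φ(193) = 193 − 1 = 192.
φ(383) = 383 − 1 = 382.
φ(73919) = 192 × 382 = 73344.

73344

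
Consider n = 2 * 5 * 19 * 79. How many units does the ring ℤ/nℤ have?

5616

φ(2) = 2 − 1 = 1.
φ(5) = 5 − 1 = 4.
φ(19) = 19 − 1 = 18.
φ(79) = 79 − 1 = 78.
Since φ is multiplicative, φ(15010) = 1 · 4 · 18 · 78 = 5616.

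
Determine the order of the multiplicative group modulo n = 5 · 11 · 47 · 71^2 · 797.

7279260800

φ(5) = 5 − 1 = 4.
φ(11) = 11 − 1 = 10.
φ(47) = 47 − 1 = 46.
φ(71^2) = 71^2 − 71^1 = 5041 − 71 = 4970.
φ(797) = 797 − 1 = 796.
Multiply: 4 · 10 · 46 · 4970 · 796 = 7279260800.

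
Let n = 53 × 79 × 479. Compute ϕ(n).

φ(53) = 53 − 1 = 52.
φ(79) = 79 − 1 = 78.
φ(479) = 479 − 1 = 478.
Since φ is multiplicative, φ(2005573) = 52 · 78 · 478 = 1938768.

1938768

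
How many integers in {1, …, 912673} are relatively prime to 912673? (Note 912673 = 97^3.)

903264

φ(97^3) = 97^3 − 97^2 = 912673 − 9409 = 903264.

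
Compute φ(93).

First factor: 93 = 3 · 31.
φ(93) = 93 · (1 − 1/3) · (1 − 1/31)
       = 93 · 60/93 = 60.

60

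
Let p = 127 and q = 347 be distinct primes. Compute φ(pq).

φ(n) = (p − 1)(q − 1) = (127−1)(347−1) = 126·346 = 43596.

43596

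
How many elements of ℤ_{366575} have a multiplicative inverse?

252000

Factor 366575: 366575 = 5^2 * 11 * 31 * 43.
φ(5^2) = 5^2 − 5^1 = 25 − 5 = 20.
φ(11) = 11 − 1 = 10.
φ(31) = 31 − 1 = 30.
φ(43) = 43 − 1 = 42.
Since φ is multiplicative, φ(366575) = 20 · 10 · 30 · 42 = 252000.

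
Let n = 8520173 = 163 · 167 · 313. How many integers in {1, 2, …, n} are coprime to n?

8390304

φ(163) = 163 − 1 = 162.
φ(167) = 167 − 1 = 166.
φ(313) = 313 − 1 = 312.
Since φ is multiplicative, φ(8520173) = 162 · 166 · 312 = 8390304.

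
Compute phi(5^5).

φ(3125) = 3125 · (1 − 1/5)
       = 3125 · 4/5 = 2500.

2500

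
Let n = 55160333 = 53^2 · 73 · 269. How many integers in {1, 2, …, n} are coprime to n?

53179776

φ(55160333) = 55160333 · (1 − 1/53) · (1 − 1/73) · (1 − 1/269)
       = 55160333 · 1003392/1040761 = 53179776.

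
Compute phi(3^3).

18

φ(3^3) = 3^3 − 3^2 = 27 − 9 = 18.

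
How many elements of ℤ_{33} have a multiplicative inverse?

20

33 = 3 · 11.
φ(33) = 33 · (1 − 1/3) · (1 − 1/11)
       = 33 · 20/33 = 20.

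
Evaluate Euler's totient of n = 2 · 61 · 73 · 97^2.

40227840

φ(2) = 2 − 1 = 1.
φ(61) = 61 − 1 = 60.
φ(73) = 73 − 1 = 72.
φ(97^2) = 97^2 − 97^1 = 9409 − 97 = 9312.
Since φ is multiplicative, φ(83796554) = 1 · 60 · 72 · 9312 = 40227840.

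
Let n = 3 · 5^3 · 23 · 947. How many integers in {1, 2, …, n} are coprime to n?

4162400

φ(3) = 3 − 1 = 2.
φ(5^3) = 5^3 − 5^2 = 125 − 25 = 100.
φ(23) = 23 − 1 = 22.
φ(947) = 947 − 1 = 946.
Since φ is multiplicative, φ(8167875) = 2 · 100 · 22 · 946 = 4162400.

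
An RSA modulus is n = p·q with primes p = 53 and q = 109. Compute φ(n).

5616

φ(pq) = (p−1)(q−1) = 52 · 108 = 5616.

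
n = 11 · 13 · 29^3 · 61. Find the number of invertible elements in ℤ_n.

169545600

φ(11) = 11 − 1 = 10.
φ(13) = 13 − 1 = 12.
φ(29^3) = 29^3 − 29^2 = 24389 − 841 = 23548.
φ(61) = 61 − 1 = 60.
φ(212745247) = 10 × 12 × 23548 × 60 = 169545600.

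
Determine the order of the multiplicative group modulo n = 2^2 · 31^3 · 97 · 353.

1948446720

φ(4080294524) = 4080294524 · (1 − 1/2) · (1 − 1/31) · (1 − 1/97) · (1 − 1/353)
       = 4080294524 · 1013760/2122942 = 1948446720.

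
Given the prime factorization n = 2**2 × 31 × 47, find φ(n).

2760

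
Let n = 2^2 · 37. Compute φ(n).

72

φ(2^2) = 2^1·(2−1) = 2·1 = 2.
φ(37) = 37 − 1 = 36.
φ(148) = 2 × 36 = 72.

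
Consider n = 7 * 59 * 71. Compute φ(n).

24360

φ(29323) = 29323 · (1 − 1/7) · (1 − 1/59) · (1 − 1/71)
       = 29323 · 24360/29323 = 24360.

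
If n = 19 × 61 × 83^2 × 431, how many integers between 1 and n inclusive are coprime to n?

φ(3441255281) = 3441255281 · (1 − 1/19) · (1 − 1/61) · (1 − 1/83) · (1 − 1/431)
       = 3441255281 · 38080800/41460907 = 3160706400.

3160706400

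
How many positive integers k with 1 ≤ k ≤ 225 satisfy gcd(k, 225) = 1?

225 = 3^2 · 5^2.
φ(225) = 225 · (1 − 1/3) · (1 − 1/5)
       = 225 · 8/15 = 120.

120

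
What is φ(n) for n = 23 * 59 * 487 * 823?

φ(23) = 23 − 1 = 22.
φ(59) = 59 − 1 = 58.
φ(487) = 487 − 1 = 486.
φ(823) = 823 − 1 = 822.
Since φ is multiplicative, φ(543886957) = 22 · 58 · 486 · 822 = 509751792.

509751792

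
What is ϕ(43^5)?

143589642

φ(147008443) = 147008443 · (1 − 1/43)
       = 147008443 · 42/43 = 143589642.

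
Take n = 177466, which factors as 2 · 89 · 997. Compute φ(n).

φ(177466) = 177466 · (1 − 1/2) · (1 − 1/89) · (1 − 1/997)
       = 177466 · 87648/177466 = 87648.

87648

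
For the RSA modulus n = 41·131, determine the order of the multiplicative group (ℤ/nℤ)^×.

For distinct primes, φ(pq) = (p−1)(q−1) = 40 × 130 = 5200.

5200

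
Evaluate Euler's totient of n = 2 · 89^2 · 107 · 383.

317133344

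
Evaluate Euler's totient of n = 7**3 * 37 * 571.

6032880

φ(7^3) = 7^2·(7−1) = 49·6 = 294.
φ(37) = 37 − 1 = 36.
φ(571) = 571 − 1 = 570.
Multiply: 294 · 36 · 570 = 6032880.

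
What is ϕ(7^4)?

2058

φ(7^4) = 7^3·(7−1) = 343·6 = 2058.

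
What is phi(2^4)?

8

φ(16) = 16 · (1 − 1/2)
       = 16 · 1/2 = 8.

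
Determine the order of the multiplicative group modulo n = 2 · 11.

φ(2) = 2 − 1 = 1.
φ(11) = 11 − 1 = 10.
Multiply: 1 · 10 = 10.

10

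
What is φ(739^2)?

545382

φ(546121) = 546121 · (1 − 1/739)
       = 546121 · 738/739 = 545382.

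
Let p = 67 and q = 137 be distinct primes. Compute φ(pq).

8976

φ(67) = 67 − 1 = 66.
φ(137) = 137 − 1 = 136.
Multiply: 66 · 136 = 8976.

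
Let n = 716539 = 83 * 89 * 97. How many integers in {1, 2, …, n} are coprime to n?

692736

φ(83) = 83 − 1 = 82.
φ(89) = 89 − 1 = 88.
φ(97) = 97 − 1 = 96.
φ(716539) = 82 × 88 × 96 = 692736.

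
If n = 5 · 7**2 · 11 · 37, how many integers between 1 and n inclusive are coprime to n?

φ(99715) = 99715 · (1 − 1/5) · (1 − 1/7) · (1 − 1/11) · (1 − 1/37)
       = 99715 · 8640/14245 = 60480.

60480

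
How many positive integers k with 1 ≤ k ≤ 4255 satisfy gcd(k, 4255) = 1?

3168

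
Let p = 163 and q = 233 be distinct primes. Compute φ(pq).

φ(37979) = 37979 · (1 − 1/163) · (1 − 1/233)
       = 37979 · 37584/37979 = 37584.

37584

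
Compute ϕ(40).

40 = 2**3 × 5.
φ(40) = 40 · (1 − 1/2) · (1 − 1/5)
       = 40 · 4/10 = 16.

16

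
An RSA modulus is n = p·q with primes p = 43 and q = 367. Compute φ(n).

15372

φ(43) = 43 − 1 = 42.
φ(367) = 367 − 1 = 366.
Since φ is multiplicative, φ(15781) = 42 · 366 = 15372.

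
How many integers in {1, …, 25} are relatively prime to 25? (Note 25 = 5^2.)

φ(5^2) = 5^2 − 5^1 = 25 − 5 = 20.

20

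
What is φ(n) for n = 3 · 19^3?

φ(3) = 3 − 1 = 2.
φ(19^3) = 19^2·(19−1) = 361·18 = 6498.
Multiply: 2 · 6498 = 12996.

12996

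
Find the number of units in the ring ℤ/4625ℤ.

Prime factorization: 4625 = 5**3 · 37.
φ(5^3) = 5^2·(5−1) = 25·4 = 100.
φ(37) = 37 − 1 = 36.
Multiply: 100 · 36 = 3600.

3600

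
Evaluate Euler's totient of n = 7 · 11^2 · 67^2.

φ(7) = 7 − 1 = 6.
φ(11^2) = 11^2 − 11^1 = 121 − 11 = 110.
φ(67^2) = 67^2 − 67^1 = 4489 − 67 = 4422.
Multiply: 6 · 110 · 4422 = 2918520.

2918520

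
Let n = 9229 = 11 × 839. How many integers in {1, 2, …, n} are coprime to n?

8380

φ(11) = 11 − 1 = 10.
φ(839) = 839 − 1 = 838.
Multiply: 10 · 838 = 8380.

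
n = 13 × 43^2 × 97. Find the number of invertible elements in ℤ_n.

φ(13) = 13 − 1 = 12.
φ(43^2) = 43^1·(43−1) = 43·42 = 1806.
φ(97) = 97 − 1 = 96.
Multiply: 12 · 1806 · 96 = 2080512.

2080512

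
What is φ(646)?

288

Prime factorization: 646 = 2 × 17 × 19.
φ(2) = 2 − 1 = 1.
φ(17) = 17 − 1 = 16.
φ(19) = 19 − 1 = 18.
Multiply: 1 · 16 · 18 = 288.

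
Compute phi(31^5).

φ(28629151) = 28629151 · (1 − 1/31)
       = 28629151 · 30/31 = 27705630.

27705630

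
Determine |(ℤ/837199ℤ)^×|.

First factor: 837199 = 11^3 * 17 * 37.
φ(837199) = 837199 · (1 − 1/11) · (1 − 1/17) · (1 − 1/37)
       = 837199 · 5760/6919 = 696960.

696960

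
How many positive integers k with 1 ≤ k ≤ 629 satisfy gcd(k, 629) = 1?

576

Factor 629: 629 = 17 × 37.
φ(17) = 17 − 1 = 16.
φ(37) = 37 − 1 = 36.
φ(629) = 16 × 36 = 576.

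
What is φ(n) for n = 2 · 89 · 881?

φ(156818) = 156818 · (1 − 1/2) · (1 − 1/89) · (1 − 1/881)
       = 156818 · 77440/156818 = 77440.

77440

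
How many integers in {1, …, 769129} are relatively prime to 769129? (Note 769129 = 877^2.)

φ(877^2) = 877^2 − 877^1 = 769129 − 877 = 768252.

768252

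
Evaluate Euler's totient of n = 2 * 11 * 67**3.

2962740

φ(2) = 2 − 1 = 1.
φ(11) = 11 − 1 = 10.
φ(67^3) = 67^3 − 67^2 = 300763 − 4489 = 296274.
Since φ is multiplicative, φ(6616786) = 1 · 10 · 296274 = 2962740.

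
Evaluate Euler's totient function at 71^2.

4970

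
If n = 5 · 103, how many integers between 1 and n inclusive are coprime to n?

408

φ(5) = 5 − 1 = 4.
φ(103) = 103 − 1 = 102.
φ(515) = 4 × 102 = 408.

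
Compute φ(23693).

21168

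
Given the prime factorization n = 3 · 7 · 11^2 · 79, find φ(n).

102960

φ(200739) = 200739 · (1 − 1/3) · (1 − 1/7) · (1 − 1/11) · (1 − 1/79)
       = 200739 · 9360/18249 = 102960.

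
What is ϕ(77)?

60

Prime factorization: 77 = 7 · 11.
φ(77) = 77 · (1 − 1/7) · (1 − 1/11)
       = 77 · 60/77 = 60.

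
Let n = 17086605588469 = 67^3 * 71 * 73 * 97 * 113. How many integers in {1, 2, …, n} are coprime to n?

16055111761920

φ(67^3) = 67^2·(67−1) = 4489·66 = 296274.
φ(71) = 71 − 1 = 70.
φ(73) = 73 − 1 = 72.
φ(97) = 97 − 1 = 96.
φ(113) = 113 − 1 = 112.
φ(17086605588469) = 296274 × 70 × 72 × 96 × 112 = 16055111761920.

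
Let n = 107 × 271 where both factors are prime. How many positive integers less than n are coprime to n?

φ(n) = (p − 1)(q − 1) = (107−1)(271−1) = 106·270 = 28620.

28620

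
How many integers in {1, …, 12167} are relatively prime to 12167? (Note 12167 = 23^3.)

φ(23^3) = 23^3 − 23^2 = 12167 − 529 = 11638.

11638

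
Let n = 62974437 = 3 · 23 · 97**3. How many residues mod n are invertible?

39743616

φ(3) = 3 − 1 = 2.
φ(23) = 23 − 1 = 22.
φ(97^3) = 97^3 − 97^2 = 912673 − 9409 = 903264.
φ(62974437) = 2 × 22 × 903264 = 39743616.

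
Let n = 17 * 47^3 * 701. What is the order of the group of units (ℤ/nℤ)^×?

1138076800

φ(1237258691) = 1237258691 · (1 − 1/17) · (1 − 1/47) · (1 − 1/701)
       = 1237258691 · 515200/560099 = 1138076800.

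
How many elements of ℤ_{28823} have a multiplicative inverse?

25920

Factor 28823: 28823 = 19 * 37 * 41.
φ(19) = 19 − 1 = 18.
φ(37) = 37 − 1 = 36.
φ(41) = 41 − 1 = 40.
Since φ is multiplicative, φ(28823) = 18 · 36 · 40 = 25920.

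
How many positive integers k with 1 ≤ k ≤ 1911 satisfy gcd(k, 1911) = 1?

1911 = 3 · 7**2 · 13.
φ(1911) = 1911 · (1 − 1/3) · (1 − 1/7) · (1 − 1/13)
       = 1911 · 144/273 = 1008.

1008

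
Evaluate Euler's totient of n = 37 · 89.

3168

φ(3293) = 3293 · (1 − 1/37) · (1 − 1/89)
       = 3293 · 3168/3293 = 3168.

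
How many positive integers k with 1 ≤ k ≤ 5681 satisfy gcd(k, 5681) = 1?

4752

First factor: 5681 = 13 · 19 · 23.
φ(5681) = 5681 · (1 − 1/13) · (1 − 1/19) · (1 − 1/23)
       = 5681 · 4752/5681 = 4752.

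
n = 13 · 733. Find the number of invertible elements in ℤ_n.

φ(9529) = 9529 · (1 − 1/13) · (1 − 1/733)
       = 9529 · 8784/9529 = 8784.

8784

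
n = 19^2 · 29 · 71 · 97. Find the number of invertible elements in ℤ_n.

φ(72100003) = 72100003 · (1 − 1/19) · (1 − 1/29) · (1 − 1/71) · (1 − 1/97)
       = 72100003 · 3386880/3794737 = 64350720.

64350720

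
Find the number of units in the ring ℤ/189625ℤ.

Factor 189625: 189625 = 5^3 * 37 * 41.
φ(5^3) = 5^2·(5−1) = 25·4 = 100.
φ(37) = 37 − 1 = 36.
φ(41) = 41 − 1 = 40.
Multiply: 100 · 36 · 40 = 144000.

144000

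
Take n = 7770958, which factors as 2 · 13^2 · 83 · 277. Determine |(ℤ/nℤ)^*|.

φ(2) = 2 − 1 = 1.
φ(13^2) = 13^2 − 13^1 = 169 − 13 = 156.
φ(83) = 83 − 1 = 82.
φ(277) = 277 − 1 = 276.
Since φ is multiplicative, φ(7770958) = 1 · 156 · 82 · 276 = 3530592.

3530592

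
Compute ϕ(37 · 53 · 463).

φ(37) = 37 − 1 = 36.
φ(53) = 53 − 1 = 52.
φ(463) = 463 − 1 = 462.
Since φ is multiplicative, φ(907943) = 36 · 52 · 462 = 864864.

864864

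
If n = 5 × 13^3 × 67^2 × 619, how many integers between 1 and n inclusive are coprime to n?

22168441152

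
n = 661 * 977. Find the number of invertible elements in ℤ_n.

644160

φ(645797) = 645797 · (1 − 1/661) · (1 − 1/977)
       = 645797 · 644160/645797 = 644160.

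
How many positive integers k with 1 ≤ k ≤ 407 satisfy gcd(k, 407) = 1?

360

Prime factorization: 407 = 11 × 37.
φ(11) = 11 − 1 = 10.
φ(37) = 37 − 1 = 36.
Since φ is multiplicative, φ(407) = 10 · 36 = 360.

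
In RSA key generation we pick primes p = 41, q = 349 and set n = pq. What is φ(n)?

13920

For distinct primes, φ(pq) = (p−1)(q−1) = 40 × 348 = 13920.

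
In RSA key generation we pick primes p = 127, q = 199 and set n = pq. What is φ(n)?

24948

φ(pq) = (p−1)(q−1) = 126 · 198 = 24948.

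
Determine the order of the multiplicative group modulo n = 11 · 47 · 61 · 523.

φ(16493851) = 16493851 · (1 − 1/11) · (1 − 1/47) · (1 − 1/61) · (1 − 1/523)
       = 16493851 · 14407200/16493851 = 14407200.

14407200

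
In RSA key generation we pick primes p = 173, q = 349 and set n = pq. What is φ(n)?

φ(pq) = (p−1)(q−1) = 172 · 348 = 59856.

59856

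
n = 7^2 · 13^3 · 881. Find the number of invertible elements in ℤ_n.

φ(7^2) = 7^2 − 7^1 = 49 − 7 = 42.
φ(13^3) = 13^2·(13−1) = 169·12 = 2028.
φ(881) = 881 − 1 = 880.
Multiply: 42 · 2028 · 880 = 74954880.

74954880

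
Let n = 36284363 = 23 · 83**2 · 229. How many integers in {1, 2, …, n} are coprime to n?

34138896

φ(36284363) = 36284363 · (1 − 1/23) · (1 − 1/83) · (1 − 1/229)
       = 36284363 · 411312/437161 = 34138896.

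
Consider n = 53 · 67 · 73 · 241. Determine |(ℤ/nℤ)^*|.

59304960

φ(62472743) = 62472743 · (1 − 1/53) · (1 − 1/67) · (1 − 1/73) · (1 − 1/241)
       = 62472743 · 59304960/62472743 = 59304960.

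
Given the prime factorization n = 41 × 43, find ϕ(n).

1680

φ(1763) = 1763 · (1 − 1/41) · (1 − 1/43)
       = 1763 · 1680/1763 = 1680.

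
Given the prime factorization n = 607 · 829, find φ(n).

501768

φ(607) = 607 − 1 = 606.
φ(829) = 829 − 1 = 828.
Since φ is multiplicative, φ(503203) = 606 · 828 = 501768.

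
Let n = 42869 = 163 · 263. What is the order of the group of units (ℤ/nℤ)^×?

φ(42869) = 42869 · (1 − 1/163) · (1 − 1/263)
       = 42869 · 42444/42869 = 42444.

42444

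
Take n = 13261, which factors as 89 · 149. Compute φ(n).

φ(13261) = 13261 · (1 − 1/89) · (1 − 1/149)
       = 13261 · 13024/13261 = 13024.

13024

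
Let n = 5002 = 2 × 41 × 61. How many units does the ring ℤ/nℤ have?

2400

φ(5002) = 5002 · (1 − 1/2) · (1 − 1/41) · (1 − 1/61)
       = 5002 · 2400/5002 = 2400.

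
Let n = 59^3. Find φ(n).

φ(205379) = 205379 · (1 − 1/59)
       = 205379 · 58/59 = 201898.

201898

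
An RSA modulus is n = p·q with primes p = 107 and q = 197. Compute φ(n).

20776

φ(107) = 107 − 1 = 106.
φ(197) = 197 − 1 = 196.
φ(21079) = 106 × 196 = 20776.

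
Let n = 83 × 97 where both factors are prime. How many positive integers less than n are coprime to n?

7872

For distinct primes, φ(pq) = (p−1)(q−1) = 82 × 96 = 7872.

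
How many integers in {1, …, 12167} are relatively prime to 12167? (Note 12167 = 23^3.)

φ(23^3) = 23^3 − 23^2 = 12167 − 529 = 11638.

11638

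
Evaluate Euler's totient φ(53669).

38400

Prime factorization: 53669 = 7 · 11 · 17 · 41.
φ(7) = 7 − 1 = 6.
φ(11) = 11 − 1 = 10.
φ(17) = 17 − 1 = 16.
φ(41) = 41 − 1 = 40.
Since φ is multiplicative, φ(53669) = 6 · 10 · 16 · 40 = 38400.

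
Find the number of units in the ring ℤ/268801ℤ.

221760

268801 = 13 * 23 * 29 * 31.
φ(268801) = 268801 · (1 − 1/13) · (1 − 1/23) · (1 − 1/29) · (1 − 1/31)
       = 268801 · 221760/268801 = 221760.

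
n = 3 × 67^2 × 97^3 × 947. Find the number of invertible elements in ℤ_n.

7557089607936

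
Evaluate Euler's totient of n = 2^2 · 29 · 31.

φ(3596) = 3596 · (1 − 1/2) · (1 − 1/29) · (1 − 1/31)
       = 3596 · 840/1798 = 1680.

1680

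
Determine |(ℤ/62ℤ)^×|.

30

Factor 62: 62 = 2 × 31.
φ(62) = 62 · (1 − 1/2) · (1 − 1/31)
       = 62 · 30/62 = 30.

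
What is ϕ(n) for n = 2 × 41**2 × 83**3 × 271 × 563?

140576900932800

φ(293298385231262) = 293298385231262 · (1 − 1/2) · (1 − 1/41) · (1 − 1/83) · (1 − 1/271) · (1 − 1/563)
       = 293298385231262 · 497707200/1038411838 = 140576900932800.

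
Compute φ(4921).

Factor 4921: 4921 = 7 * 19 * 37.
φ(4921) = 4921 · (1 − 1/7) · (1 − 1/19) · (1 − 1/37)
       = 4921 · 3888/4921 = 3888.

3888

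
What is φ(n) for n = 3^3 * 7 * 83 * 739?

6535728

φ(3^3) = 3^3 − 3^2 = 27 − 9 = 18.
φ(7) = 7 − 1 = 6.
φ(83) = 83 − 1 = 82.
φ(739) = 739 − 1 = 738.
Since φ is multiplicative, φ(11592693) = 18 · 6 · 82 · 738 = 6535728.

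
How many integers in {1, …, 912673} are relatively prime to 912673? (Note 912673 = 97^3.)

903264

φ(912673) = 912673 · (1 − 1/97)
       = 912673 · 96/97 = 903264.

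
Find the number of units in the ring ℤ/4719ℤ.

2640

Prime factorization: 4719 = 3 · 11^2 · 13.
φ(3) = 3 − 1 = 2.
φ(11^2) = 11^1·(11−1) = 11·10 = 110.
φ(13) = 13 − 1 = 12.
Multiply: 2 · 110 · 12 = 2640.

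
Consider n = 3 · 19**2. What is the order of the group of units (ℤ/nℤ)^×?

684

φ(1083) = 1083 · (1 − 1/3) · (1 − 1/19)
       = 1083 · 36/57 = 684.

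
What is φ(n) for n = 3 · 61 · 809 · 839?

81252480

φ(3) = 3 − 1 = 2.
φ(61) = 61 − 1 = 60.
φ(809) = 809 − 1 = 808.
φ(839) = 839 − 1 = 838.
φ(124211433) = 2 × 60 × 808 × 838 = 81252480.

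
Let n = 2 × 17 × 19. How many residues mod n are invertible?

288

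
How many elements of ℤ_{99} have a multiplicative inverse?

60

First factor: 99 = 3**2 · 11.
φ(99) = 99 · (1 − 1/3) · (1 − 1/11)
       = 99 · 20/33 = 60.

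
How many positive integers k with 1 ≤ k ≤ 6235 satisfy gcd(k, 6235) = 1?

4704

Factor 6235: 6235 = 5 * 29 * 43.
φ(6235) = 6235 · (1 − 1/5) · (1 − 1/29) · (1 − 1/43)
       = 6235 · 4704/6235 = 4704.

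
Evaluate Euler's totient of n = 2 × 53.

φ(106) = 106 · (1 − 1/2) · (1 − 1/53)
       = 106 · 52/106 = 52.

52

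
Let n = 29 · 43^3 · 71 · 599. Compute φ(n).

φ(98059242887) = 98059242887 · (1 − 1/29) · (1 − 1/43) · (1 − 1/71) · (1 − 1/599)
       = 98059242887 · 49227360/53033663 = 91021388640.

91021388640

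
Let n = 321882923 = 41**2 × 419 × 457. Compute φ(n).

φ(321882923) = 321882923 · (1 − 1/41) · (1 − 1/419) · (1 − 1/457)
       = 321882923 · 7624320/7850803 = 312597120.

312597120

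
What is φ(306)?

96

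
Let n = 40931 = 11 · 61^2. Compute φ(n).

36600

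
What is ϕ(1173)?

First factor: 1173 = 3 × 17 × 23.
φ(1173) = 1173 · (1 − 1/3) · (1 − 1/17) · (1 − 1/23)
       = 1173 · 704/1173 = 704.

704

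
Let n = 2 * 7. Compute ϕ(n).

φ(2) = 2 − 1 = 1.
φ(7) = 7 − 1 = 6.
Multiply: 1 · 6 = 6.

6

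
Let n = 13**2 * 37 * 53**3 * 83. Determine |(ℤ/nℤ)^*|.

φ(13^2) = 13^2 − 13^1 = 169 − 13 = 156.
φ(37) = 37 − 1 = 36.
φ(53^3) = 53^3 − 53^2 = 148877 − 2809 = 146068.
φ(83) = 83 − 1 = 82.
Multiply: 156 · 36 · 146068 · 82 = 67266066816.

67266066816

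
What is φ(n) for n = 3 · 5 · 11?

80

φ(3) = 3 − 1 = 2.
φ(5) = 5 − 1 = 4.
φ(11) = 11 − 1 = 10.
Since φ is multiplicative, φ(165) = 2 · 4 · 10 = 80.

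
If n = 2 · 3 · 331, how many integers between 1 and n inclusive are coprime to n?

660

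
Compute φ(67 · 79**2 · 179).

φ(74848313) = 74848313 · (1 − 1/67) · (1 − 1/79) · (1 − 1/179)
       = 74848313 · 916344/947447 = 72391176.

72391176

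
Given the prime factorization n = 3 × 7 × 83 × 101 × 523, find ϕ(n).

φ(3) = 3 − 1 = 2.
φ(7) = 7 − 1 = 6.
φ(83) = 83 − 1 = 82.
φ(101) = 101 − 1 = 100.
φ(523) = 523 − 1 = 522.
Since φ is multiplicative, φ(92070489) = 2 · 6 · 82 · 100 · 522 = 51364800.

51364800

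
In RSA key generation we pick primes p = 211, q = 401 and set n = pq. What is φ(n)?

84000

φ(pq) = (p−1)(q−1) = 210 · 400 = 84000.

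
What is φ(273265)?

201600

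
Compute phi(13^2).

156

φ(169) = 169 · (1 − 1/13)
       = 169 · 12/13 = 156.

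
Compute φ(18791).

16632

Factor 18791: 18791 = 19 * 23 * 43.
φ(18791) = 18791 · (1 − 1/19) · (1 − 1/23) · (1 − 1/43)
       = 18791 · 16632/18791 = 16632.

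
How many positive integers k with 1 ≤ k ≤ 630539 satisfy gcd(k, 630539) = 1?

486720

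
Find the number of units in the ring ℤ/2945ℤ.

2945 = 5 × 19 × 31.
φ(5) = 5 − 1 = 4.
φ(19) = 19 − 1 = 18.
φ(31) = 31 − 1 = 30.
Since φ is multiplicative, φ(2945) = 4 · 18 · 30 = 2160.

2160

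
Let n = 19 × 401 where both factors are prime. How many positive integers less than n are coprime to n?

φ(pq) = (p−1)(q−1) = 18 · 400 = 7200.

7200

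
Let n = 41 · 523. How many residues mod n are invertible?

φ(21443) = 21443 · (1 − 1/41) · (1 − 1/523)
       = 21443 · 20880/21443 = 20880.

20880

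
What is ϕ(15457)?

13440

First factor: 15457 = 13 · 29 · 41.
φ(13) = 13 − 1 = 12.
φ(29) = 29 − 1 = 28.
φ(41) = 41 − 1 = 40.
φ(15457) = 12 × 28 × 40 = 13440.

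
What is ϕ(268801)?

Prime factorization: 268801 = 13 * 23 * 29 * 31.
φ(13) = 13 − 1 = 12.
φ(23) = 23 − 1 = 22.
φ(29) = 29 − 1 = 28.
φ(31) = 31 − 1 = 30.
φ(268801) = 12 × 22 × 28 × 30 = 221760.

221760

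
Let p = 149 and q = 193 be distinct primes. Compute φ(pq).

28416

φ(149) = 149 − 1 = 148.
φ(193) = 193 − 1 = 192.
Multiply: 148 · 192 = 28416.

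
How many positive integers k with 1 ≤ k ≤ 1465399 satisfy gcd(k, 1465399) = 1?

1465399 = 13^3 × 23 × 29.
φ(1465399) = 1465399 · (1 − 1/13) · (1 − 1/23) · (1 − 1/29)
       = 1465399 · 7392/8671 = 1249248.

1249248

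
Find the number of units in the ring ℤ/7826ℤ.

3024

First factor: 7826 = 2 · 7 · 13 · 43.
φ(7826) = 7826 · (1 − 1/2) · (1 − 1/7) · (1 − 1/13) · (1 − 1/43)
       = 7826 · 3024/7826 = 3024.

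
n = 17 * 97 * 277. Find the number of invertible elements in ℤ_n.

423936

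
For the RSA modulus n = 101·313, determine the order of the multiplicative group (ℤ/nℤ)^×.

31200

For distinct primes, φ(pq) = (p−1)(q−1) = 100 × 312 = 31200.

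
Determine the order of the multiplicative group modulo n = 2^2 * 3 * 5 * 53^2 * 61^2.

φ(2^2) = 2^2 − 2^1 = 4 − 2 = 2.
φ(3) = 3 − 1 = 2.
φ(5) = 5 − 1 = 4.
φ(53^2) = 53^1·(53−1) = 53·52 = 2756.
φ(61^2) = 61^1·(61−1) = 61·60 = 3660.
Since φ is multiplicative, φ(627137340) = 2 · 2 · 4 · 2756 · 3660 = 161391360.

161391360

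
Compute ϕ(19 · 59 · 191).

φ(19) = 19 − 1 = 18.
φ(59) = 59 − 1 = 58.
φ(191) = 191 − 1 = 190.
φ(214111) = 18 × 58 × 190 = 198360.

198360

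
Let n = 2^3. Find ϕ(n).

4

φ(2^3) = 2^3 − 2^2 = 8 − 4 = 4.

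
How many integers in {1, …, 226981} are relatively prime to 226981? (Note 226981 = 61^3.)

φ(226981) = 226981 · (1 − 1/61)
       = 226981 · 60/61 = 223260.

223260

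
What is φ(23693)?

Factor 23693: 23693 = 19 × 29 × 43.
φ(23693) = 23693 · (1 − 1/19) · (1 − 1/29) · (1 − 1/43)
       = 23693 · 21168/23693 = 21168.

21168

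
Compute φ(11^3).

1210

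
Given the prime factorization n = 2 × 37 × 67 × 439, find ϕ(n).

1040688

φ(2) = 2 − 1 = 1.
φ(37) = 37 − 1 = 36.
φ(67) = 67 − 1 = 66.
φ(439) = 439 − 1 = 438.
φ(2176562) = 1 × 36 × 66 × 438 = 1040688.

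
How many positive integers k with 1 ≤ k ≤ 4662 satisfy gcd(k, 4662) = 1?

Prime factorization: 4662 = 2 · 3^2 · 7 · 37.
φ(4662) = 4662 · (1 − 1/2) · (1 − 1/3) · (1 − 1/7) · (1 − 1/37)
       = 4662 · 432/1554 = 1296.

1296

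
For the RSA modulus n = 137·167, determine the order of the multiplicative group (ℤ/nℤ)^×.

22576

φ(n) = (p − 1)(q − 1) = (137−1)(167−1) = 136·166 = 22576.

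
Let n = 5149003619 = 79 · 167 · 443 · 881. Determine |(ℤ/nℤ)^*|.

φ(5149003619) = 5149003619 · (1 − 1/79) · (1 − 1/167) · (1 − 1/443) · (1 − 1/881)
       = 5149003619 · 5036254080/5149003619 = 5036254080.

5036254080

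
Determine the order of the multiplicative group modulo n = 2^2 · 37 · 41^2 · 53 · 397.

φ(2^2) = 2^1·(2−1) = 2·1 = 2.
φ(37) = 37 − 1 = 36.
φ(41^2) = 41^2 − 41^1 = 1681 − 41 = 1640.
φ(53) = 53 − 1 = 52.
φ(397) = 397 − 1 = 396.
φ(5234748308) = 2 × 36 × 1640 × 52 × 396 = 2431503360.

2431503360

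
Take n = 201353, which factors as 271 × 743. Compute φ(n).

φ(201353) = 201353 · (1 − 1/271) · (1 − 1/743)
       = 201353 · 200340/201353 = 200340.

200340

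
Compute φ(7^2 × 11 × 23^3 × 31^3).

φ(7^2) = 7^1·(7−1) = 7·6 = 42.
φ(11) = 11 − 1 = 10.
φ(23^3) = 23^3 − 23^2 = 12167 − 529 = 11638.
φ(31^3) = 31^3 − 31^2 = 29791 − 961 = 28830.
Since φ is multiplicative, φ(195369765283) = 42 · 10 · 11638 · 28830 = 140919886800.

140919886800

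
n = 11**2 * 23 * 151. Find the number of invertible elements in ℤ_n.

φ(11^2) = 11^1·(11−1) = 11·10 = 110.
φ(23) = 23 − 1 = 22.
φ(151) = 151 − 1 = 150.
Since φ is multiplicative, φ(420233) = 110 · 22 · 150 = 363000.

363000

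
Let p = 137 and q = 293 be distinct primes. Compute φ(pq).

φ(137) = 137 − 1 = 136.
φ(293) = 293 − 1 = 292.
φ(40141) = 136 × 292 = 39712.

39712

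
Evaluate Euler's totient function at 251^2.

φ(251^2) = 251^1·(251−1) = 251·250 = 62750.

62750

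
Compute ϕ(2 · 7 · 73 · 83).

35424

φ(2) = 2 − 1 = 1.
φ(7) = 7 − 1 = 6.
φ(73) = 73 − 1 = 72.
φ(83) = 83 − 1 = 82.
Since φ is multiplicative, φ(84826) = 1 · 6 · 72 · 82 = 35424.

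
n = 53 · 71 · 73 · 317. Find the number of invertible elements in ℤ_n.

82817280

φ(53) = 53 − 1 = 52.
φ(71) = 71 − 1 = 70.
φ(73) = 73 − 1 = 72.
φ(317) = 317 − 1 = 316.
φ(87079583) = 52 × 70 × 72 × 316 = 82817280.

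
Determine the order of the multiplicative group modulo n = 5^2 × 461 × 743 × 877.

φ(7509816775) = 7509816775 · (1 − 1/5) · (1 − 1/461) · (1 − 1/743) · (1 − 1/877)
       = 7509816775 · 1195985280/1501963355 = 5979926400.

5979926400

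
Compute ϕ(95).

72

Factor 95: 95 = 5 · 19.
φ(5) = 5 − 1 = 4.
φ(19) = 19 − 1 = 18.
Since φ is multiplicative, φ(95) = 4 · 18 = 72.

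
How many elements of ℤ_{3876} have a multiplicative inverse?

Prime factorization: 3876 = 2**2 · 3 · 17 · 19.
φ(2^2) = 2^2 − 2^1 = 4 − 2 = 2.
φ(3) = 3 − 1 = 2.
φ(17) = 17 − 1 = 16.
φ(19) = 19 − 1 = 18.
Since φ is multiplicative, φ(3876) = 2 · 2 · 16 · 18 = 1152.

1152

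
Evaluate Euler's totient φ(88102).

88102 = 2 · 7^2 · 29 · 31.
φ(88102) = 88102 · (1 − 1/2) · (1 − 1/7) · (1 − 1/29) · (1 − 1/31)
       = 88102 · 5040/12586 = 35280.

35280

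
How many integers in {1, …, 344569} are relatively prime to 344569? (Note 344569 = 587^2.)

φ(587^2) = 587^2 − 587^1 = 344569 − 587 = 343982.

343982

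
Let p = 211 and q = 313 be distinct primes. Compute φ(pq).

65520

φ(211) = 211 − 1 = 210.
φ(313) = 313 − 1 = 312.
Since φ is multiplicative, φ(66043) = 210 · 312 = 65520.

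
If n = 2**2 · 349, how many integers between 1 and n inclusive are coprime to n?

φ(2^2) = 2^1·(2−1) = 2·1 = 2.
φ(349) = 349 − 1 = 348.
Since φ is multiplicative, φ(1396) = 2 · 348 = 696.

696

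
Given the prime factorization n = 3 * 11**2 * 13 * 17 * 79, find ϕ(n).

3294720

φ(6337617) = 6337617 · (1 − 1/3) · (1 − 1/11) · (1 − 1/13) · (1 − 1/17) · (1 − 1/79)
       = 6337617 · 299520/576147 = 3294720.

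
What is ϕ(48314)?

18816

First factor: 48314 = 2 · 7**2 · 17 · 29.
φ(48314) = 48314 · (1 − 1/2) · (1 − 1/7) · (1 − 1/17) · (1 − 1/29)
       = 48314 · 2688/6902 = 18816.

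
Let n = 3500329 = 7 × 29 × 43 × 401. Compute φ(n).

φ(3500329) = 3500329 · (1 − 1/7) · (1 − 1/29) · (1 − 1/43) · (1 − 1/401)
       = 3500329 · 2822400/3500329 = 2822400.

2822400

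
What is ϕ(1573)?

1320

Prime factorization: 1573 = 11**2 * 13.
φ(1573) = 1573 · (1 − 1/11) · (1 − 1/13)
       = 1573 · 120/143 = 1320.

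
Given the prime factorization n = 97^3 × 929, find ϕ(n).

φ(97^3) = 97^3 − 97^2 = 912673 − 9409 = 903264.
φ(929) = 929 − 1 = 928.
Since φ is multiplicative, φ(847873217) = 903264 · 928 = 838228992.

838228992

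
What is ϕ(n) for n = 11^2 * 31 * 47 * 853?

129333600

φ(150381341) = 150381341 · (1 − 1/11) · (1 − 1/31) · (1 − 1/47) · (1 − 1/853)
       = 150381341 · 11757600/13671031 = 129333600.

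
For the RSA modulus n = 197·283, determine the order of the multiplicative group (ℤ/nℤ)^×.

φ(n) = (p − 1)(q − 1) = (197−1)(283−1) = 196·282 = 55272.

55272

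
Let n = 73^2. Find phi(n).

φ(73^2) = 73^1·(73−1) = 73·72 = 5256.

5256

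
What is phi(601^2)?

360600

φ(601^2) = 601^2 − 601^1 = 361201 − 601 = 360600.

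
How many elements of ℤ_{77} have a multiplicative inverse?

60

77 = 7 · 11.
φ(7) = 7 − 1 = 6.
φ(11) = 11 − 1 = 10.
Since φ is multiplicative, φ(77) = 6 · 10 = 60.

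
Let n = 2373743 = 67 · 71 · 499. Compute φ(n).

2300760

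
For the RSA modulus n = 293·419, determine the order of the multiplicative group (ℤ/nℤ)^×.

φ(n) = (p − 1)(q − 1) = (293−1)(419−1) = 292·418 = 122056.

122056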